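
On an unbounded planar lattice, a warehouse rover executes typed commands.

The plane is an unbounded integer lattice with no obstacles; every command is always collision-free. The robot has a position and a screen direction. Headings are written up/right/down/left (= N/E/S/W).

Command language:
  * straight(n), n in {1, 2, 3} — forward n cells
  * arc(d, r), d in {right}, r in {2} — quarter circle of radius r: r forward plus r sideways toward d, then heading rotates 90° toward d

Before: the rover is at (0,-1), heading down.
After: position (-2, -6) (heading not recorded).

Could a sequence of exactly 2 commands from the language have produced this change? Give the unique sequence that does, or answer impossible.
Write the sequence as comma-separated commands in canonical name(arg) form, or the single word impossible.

key: running arc(right, 2) before straight(3) would end elsewhere — order is forced
t0: at (0,-1), heading down
step 1 (straight(3)): at (0,-4), heading down
step 2 (arc(right, 2)): at (-2,-6), heading left
uniquely the one of 16 2-step routes that fits.

straight(3), arc(right, 2)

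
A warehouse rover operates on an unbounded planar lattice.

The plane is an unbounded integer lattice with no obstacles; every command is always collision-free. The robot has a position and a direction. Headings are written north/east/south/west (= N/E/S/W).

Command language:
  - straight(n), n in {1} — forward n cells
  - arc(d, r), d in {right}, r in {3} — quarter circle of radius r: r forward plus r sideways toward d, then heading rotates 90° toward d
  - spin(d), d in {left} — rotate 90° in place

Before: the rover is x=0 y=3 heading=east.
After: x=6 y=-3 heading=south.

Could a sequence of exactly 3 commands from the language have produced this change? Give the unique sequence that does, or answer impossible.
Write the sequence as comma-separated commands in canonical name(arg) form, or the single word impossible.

key: position moved to (6,-3) AND the heading swung to S — translation plus rotation needed
t0: x=0 y=3 heading=east
step 1 (arc(right, 3)): x=3 y=0 heading=south
step 2 (spin(left)): x=3 y=0 heading=east
step 3 (arc(right, 3)): x=6 y=-3 heading=south
all 27 alternatives checked — unique.

arc(right, 3), spin(left), arc(right, 3)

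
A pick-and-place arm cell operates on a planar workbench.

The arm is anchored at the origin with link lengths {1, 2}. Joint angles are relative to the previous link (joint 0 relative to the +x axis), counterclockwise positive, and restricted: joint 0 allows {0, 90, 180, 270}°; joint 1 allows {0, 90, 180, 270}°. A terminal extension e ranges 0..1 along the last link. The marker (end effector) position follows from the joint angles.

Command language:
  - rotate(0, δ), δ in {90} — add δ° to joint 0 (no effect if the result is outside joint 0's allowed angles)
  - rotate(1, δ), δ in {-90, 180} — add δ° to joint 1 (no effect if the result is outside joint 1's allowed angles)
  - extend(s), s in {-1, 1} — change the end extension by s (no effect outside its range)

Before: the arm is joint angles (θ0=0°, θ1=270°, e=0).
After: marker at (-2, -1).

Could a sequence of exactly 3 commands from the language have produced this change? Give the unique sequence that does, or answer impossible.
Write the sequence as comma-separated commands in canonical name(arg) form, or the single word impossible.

initial: joint angles (θ0=0°, θ1=270°, e=0)
[1] after rotate(0, 90): joint angles (θ0=90°, θ1=270°, e=0)
[2] after rotate(0, 90): joint angles (θ0=180°, θ1=270°, e=0)
[3] after rotate(0, 90): joint angles (θ0=270°, θ1=270°, e=0)
no other 3-command option fits: unique.

rotate(0, 90), rotate(0, 90), rotate(0, 90)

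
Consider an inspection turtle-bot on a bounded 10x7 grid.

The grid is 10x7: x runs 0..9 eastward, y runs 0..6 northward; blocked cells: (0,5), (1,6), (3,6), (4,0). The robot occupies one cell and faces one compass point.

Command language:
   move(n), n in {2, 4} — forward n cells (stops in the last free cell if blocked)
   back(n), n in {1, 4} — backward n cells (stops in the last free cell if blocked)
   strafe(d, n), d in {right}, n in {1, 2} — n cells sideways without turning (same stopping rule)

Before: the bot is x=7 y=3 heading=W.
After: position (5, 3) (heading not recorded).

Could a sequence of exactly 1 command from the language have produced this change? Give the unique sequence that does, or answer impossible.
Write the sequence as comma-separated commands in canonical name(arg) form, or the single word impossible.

move(2)

t0: x=7 y=3 heading=W
step 1 (move(2)): x=5 y=3 heading=W
no rival 1-sequence matches.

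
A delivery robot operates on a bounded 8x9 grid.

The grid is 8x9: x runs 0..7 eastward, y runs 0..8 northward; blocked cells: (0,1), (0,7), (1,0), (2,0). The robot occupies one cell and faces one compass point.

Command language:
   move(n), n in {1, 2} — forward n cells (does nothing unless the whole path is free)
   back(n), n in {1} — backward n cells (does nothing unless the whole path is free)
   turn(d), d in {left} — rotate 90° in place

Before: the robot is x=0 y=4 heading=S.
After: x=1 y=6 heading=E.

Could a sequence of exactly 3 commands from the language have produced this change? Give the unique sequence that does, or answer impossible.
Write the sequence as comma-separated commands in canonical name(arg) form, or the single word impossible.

impossible

no 3-step route produces this change.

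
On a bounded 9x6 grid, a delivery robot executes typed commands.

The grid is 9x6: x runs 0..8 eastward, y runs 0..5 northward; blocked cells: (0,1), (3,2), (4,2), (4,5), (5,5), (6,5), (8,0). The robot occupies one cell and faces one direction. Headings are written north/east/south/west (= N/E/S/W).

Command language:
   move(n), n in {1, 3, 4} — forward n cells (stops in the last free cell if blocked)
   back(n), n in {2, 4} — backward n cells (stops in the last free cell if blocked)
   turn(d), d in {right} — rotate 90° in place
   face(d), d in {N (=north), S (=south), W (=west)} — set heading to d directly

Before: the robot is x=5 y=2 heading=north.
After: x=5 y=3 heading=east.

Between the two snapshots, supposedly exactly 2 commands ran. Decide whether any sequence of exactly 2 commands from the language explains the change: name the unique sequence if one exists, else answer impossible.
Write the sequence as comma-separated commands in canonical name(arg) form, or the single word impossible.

key: position moved to (5,3) AND the heading swung to E — translation plus rotation needed
t0: x=5 y=2 heading=north
[1] after move(1): x=5 y=3 heading=north
[2] after turn(right): x=5 y=3 heading=east
no rival 2-sequence matches.

move(1), turn(right)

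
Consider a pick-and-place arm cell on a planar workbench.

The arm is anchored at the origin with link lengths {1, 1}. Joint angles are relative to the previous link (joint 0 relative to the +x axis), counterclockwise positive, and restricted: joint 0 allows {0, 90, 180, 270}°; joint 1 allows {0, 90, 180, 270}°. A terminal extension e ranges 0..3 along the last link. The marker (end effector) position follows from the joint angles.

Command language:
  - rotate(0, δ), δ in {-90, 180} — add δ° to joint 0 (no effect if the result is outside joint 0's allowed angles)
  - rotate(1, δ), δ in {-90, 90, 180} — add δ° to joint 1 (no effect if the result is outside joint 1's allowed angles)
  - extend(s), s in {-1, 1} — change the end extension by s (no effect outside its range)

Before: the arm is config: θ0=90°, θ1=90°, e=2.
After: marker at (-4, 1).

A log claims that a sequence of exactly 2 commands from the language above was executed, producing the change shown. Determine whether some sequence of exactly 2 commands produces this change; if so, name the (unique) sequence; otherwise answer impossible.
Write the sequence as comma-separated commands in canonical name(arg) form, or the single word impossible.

initial: config: θ0=90°, θ1=90°, e=2
1. extend(1) → config: θ0=90°, θ1=90°, e=3
2. extend(1) → config: θ0=90°, θ1=90°, e=3
no other 2-command option fits: unique.

extend(1), extend(1)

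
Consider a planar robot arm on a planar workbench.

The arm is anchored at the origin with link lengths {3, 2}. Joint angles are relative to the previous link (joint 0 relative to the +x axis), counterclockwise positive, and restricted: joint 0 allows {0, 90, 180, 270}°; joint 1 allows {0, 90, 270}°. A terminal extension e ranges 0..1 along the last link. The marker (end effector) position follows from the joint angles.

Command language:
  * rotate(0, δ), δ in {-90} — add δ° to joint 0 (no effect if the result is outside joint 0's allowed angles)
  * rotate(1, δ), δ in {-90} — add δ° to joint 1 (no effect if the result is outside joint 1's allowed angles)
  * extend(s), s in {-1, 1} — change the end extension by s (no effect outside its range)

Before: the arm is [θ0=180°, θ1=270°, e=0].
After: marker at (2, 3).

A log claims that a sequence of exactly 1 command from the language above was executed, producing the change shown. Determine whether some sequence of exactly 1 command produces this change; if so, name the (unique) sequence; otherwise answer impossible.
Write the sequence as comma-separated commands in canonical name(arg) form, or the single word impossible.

rotate(0, -90)

begin: [θ0=180°, θ1=270°, e=0]
1. rotate(0, -90) → [θ0=90°, θ1=270°, e=0]
all 4 alternatives checked — unique.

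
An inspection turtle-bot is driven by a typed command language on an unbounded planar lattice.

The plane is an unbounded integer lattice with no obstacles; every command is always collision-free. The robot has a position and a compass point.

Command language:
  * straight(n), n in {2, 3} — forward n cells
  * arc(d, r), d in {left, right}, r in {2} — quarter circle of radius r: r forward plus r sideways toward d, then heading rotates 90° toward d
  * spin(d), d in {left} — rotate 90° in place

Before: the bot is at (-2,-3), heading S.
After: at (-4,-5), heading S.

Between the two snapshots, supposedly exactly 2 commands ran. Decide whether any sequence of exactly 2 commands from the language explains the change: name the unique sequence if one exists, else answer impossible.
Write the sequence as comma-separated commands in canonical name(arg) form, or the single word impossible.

key: still facing S at the end — net rotation zero over 2 steps
begin: at (-2,-3), heading S
1. arc(right, 2) → at (-4,-5), heading W
2. spin(left) → at (-4,-5), heading S
no rival 2-sequence matches.

arc(right, 2), spin(left)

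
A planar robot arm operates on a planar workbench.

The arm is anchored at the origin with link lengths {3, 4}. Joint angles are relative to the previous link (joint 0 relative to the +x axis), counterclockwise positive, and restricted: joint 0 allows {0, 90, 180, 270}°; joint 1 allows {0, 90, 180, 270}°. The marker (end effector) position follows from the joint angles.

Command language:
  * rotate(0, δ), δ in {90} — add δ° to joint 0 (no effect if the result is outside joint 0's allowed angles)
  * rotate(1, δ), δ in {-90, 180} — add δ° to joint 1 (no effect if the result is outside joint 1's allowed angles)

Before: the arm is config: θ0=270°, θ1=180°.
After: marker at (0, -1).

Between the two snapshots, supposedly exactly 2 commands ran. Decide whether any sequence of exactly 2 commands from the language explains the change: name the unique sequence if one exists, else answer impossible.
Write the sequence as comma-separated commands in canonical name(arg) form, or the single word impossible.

rotate(0, 90), rotate(0, 90)

initial: config: θ0=270°, θ1=180°
t=1 rotate(0, 90) ⇒ config: θ0=0°, θ1=180°
t=2 rotate(0, 90) ⇒ config: θ0=90°, θ1=180°
uniquely the one of 9 2-step routes that fits.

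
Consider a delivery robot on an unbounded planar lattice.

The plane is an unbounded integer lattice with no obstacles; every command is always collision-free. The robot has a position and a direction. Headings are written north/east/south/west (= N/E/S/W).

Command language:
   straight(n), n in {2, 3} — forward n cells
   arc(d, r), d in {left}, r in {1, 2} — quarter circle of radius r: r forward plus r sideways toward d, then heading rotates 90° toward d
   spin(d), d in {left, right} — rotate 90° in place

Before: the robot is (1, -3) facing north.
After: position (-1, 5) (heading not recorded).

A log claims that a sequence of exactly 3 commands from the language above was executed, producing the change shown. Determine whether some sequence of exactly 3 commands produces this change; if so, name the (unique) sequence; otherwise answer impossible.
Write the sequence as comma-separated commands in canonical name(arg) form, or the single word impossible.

straight(3), straight(3), arc(left, 2)

key: running arc(left, 2) before straight(3) would end elsewhere — order is forced
initial: (1, -3) facing north
1. straight(3) → (1, 0) facing north
2. straight(3) → (1, 3) facing north
3. arc(left, 2) → (-1, 5) facing west
no other 3-command option fits: unique.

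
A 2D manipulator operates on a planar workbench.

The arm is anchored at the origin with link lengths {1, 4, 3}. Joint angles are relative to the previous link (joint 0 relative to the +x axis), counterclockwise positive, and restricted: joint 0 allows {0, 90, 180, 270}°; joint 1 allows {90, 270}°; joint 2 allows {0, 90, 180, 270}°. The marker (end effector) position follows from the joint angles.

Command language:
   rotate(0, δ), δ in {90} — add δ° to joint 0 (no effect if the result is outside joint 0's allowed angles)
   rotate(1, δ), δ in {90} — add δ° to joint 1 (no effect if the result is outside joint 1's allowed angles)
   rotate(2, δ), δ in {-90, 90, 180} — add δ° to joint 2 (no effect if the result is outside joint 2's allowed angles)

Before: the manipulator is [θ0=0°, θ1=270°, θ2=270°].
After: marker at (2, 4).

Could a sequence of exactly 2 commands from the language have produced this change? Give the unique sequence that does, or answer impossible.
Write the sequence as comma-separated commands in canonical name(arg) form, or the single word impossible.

rotate(0, 90), rotate(0, 90)

from: [θ0=0°, θ1=270°, θ2=270°]
step 1 (rotate(0, 90)): [θ0=90°, θ1=270°, θ2=270°]
step 2 (rotate(0, 90)): [θ0=180°, θ1=270°, θ2=270°]
no other 2-command option fits: unique.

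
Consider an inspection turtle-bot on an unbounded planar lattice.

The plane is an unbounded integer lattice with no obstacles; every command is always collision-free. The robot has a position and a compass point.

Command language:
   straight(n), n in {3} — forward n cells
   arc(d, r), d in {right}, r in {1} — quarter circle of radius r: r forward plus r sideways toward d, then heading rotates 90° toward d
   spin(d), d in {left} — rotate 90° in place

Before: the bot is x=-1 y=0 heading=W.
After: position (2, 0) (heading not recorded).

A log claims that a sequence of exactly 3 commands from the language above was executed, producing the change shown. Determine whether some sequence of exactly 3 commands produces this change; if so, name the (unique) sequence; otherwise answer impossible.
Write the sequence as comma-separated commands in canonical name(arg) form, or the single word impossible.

key: order matters: swapping spin(left) and straight(3) lands elsewhere
t0: x=-1 y=0 heading=W
t=1 spin(left) ⇒ x=-1 y=0 heading=S
t=2 spin(left) ⇒ x=-1 y=0 heading=E
t=3 straight(3) ⇒ x=2 y=0 heading=E
all 27 alternatives checked — unique.

spin(left), spin(left), straight(3)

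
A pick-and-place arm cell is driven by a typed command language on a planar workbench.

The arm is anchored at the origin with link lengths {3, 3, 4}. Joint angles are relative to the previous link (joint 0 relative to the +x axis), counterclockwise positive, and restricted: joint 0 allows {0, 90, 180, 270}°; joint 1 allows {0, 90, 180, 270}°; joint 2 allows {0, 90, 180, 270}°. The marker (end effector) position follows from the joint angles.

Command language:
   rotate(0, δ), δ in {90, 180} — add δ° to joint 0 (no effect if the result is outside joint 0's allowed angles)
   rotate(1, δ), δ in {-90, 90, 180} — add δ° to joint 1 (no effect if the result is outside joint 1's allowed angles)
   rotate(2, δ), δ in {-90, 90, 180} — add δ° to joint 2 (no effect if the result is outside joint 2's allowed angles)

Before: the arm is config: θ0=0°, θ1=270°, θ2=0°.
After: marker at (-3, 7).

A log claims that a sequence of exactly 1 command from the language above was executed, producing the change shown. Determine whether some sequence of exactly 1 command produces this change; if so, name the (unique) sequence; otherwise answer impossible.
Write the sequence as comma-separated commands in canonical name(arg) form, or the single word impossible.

rotate(0, 180)

begin: config: θ0=0°, θ1=270°, θ2=0°
1. rotate(0, 180) → config: θ0=180°, θ1=270°, θ2=0°
all 8 alternatives checked — unique.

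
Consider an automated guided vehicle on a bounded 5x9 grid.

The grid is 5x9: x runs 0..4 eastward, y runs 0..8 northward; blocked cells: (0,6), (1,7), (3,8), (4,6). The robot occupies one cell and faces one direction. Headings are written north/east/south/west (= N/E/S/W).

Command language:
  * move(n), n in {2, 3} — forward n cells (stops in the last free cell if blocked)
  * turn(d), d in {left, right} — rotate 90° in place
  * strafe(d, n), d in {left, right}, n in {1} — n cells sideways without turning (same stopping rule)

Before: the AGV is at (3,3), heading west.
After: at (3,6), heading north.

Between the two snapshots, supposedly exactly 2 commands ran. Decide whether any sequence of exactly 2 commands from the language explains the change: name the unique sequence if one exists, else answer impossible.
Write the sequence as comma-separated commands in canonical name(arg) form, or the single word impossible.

turn(right), move(3)

key: running move(3) before turn(right) would end elsewhere — order is forced
from: at (3,3), heading west
t=1 turn(right) ⇒ at (3,3), heading north
t=2 move(3) ⇒ at (3,6), heading north
no rival 2-sequence matches.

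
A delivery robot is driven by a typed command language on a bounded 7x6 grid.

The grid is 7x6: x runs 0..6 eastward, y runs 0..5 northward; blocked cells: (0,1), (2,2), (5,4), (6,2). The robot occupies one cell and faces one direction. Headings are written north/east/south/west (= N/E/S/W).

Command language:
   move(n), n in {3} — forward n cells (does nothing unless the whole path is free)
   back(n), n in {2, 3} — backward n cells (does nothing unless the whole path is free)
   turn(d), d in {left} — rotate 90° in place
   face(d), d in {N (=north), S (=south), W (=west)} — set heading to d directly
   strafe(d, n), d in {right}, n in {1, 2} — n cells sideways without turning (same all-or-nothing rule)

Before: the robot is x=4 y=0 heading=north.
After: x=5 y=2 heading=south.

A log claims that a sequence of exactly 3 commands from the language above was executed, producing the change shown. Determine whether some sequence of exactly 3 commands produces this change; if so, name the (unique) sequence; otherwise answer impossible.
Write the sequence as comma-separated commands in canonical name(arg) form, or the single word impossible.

strafe(right, 1), face(S), back(2)

key: order matters: swapping strafe(right, 1) and back(2) lands elsewhere
t0: x=4 y=0 heading=north
[1] after strafe(right, 1): x=5 y=0 heading=north
[2] after face(S): x=5 y=0 heading=south
[3] after back(2): x=5 y=2 heading=south
no rival 3-sequence matches.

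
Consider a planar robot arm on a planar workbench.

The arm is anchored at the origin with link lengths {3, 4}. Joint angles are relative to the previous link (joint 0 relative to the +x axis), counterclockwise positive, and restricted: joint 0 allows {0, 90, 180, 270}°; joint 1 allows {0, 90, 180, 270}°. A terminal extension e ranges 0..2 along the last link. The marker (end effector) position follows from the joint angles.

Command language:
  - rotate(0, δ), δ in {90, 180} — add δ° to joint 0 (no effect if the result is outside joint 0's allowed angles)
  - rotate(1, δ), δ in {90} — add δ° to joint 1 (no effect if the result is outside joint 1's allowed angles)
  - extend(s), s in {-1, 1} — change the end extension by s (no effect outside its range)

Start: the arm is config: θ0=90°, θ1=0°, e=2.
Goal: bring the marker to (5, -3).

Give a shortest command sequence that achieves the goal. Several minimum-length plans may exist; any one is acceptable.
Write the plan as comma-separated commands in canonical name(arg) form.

start: config: θ0=90°, θ1=0°, e=2
[1] after rotate(0, 180): config: θ0=270°, θ1=0°, e=2
[2] after extend(-1): config: θ0=270°, θ1=0°, e=1
[3] after rotate(1, 90): config: θ0=270°, θ1=90°, e=1
shorter routes all fall short; 3 is best.

rotate(0, 180), extend(-1), rotate(1, 90)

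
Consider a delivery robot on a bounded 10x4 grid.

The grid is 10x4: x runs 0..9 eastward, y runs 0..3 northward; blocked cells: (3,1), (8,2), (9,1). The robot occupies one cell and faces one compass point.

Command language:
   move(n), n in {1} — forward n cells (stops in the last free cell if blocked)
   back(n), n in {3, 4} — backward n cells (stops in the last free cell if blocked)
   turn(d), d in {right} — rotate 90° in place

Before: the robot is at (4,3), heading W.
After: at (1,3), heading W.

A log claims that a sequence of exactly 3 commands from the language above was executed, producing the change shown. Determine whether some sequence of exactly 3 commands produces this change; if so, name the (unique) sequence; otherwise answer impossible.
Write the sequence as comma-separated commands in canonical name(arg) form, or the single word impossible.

key: heading stays W — no command in the sequence turns
start: at (4,3), heading W
1. move(1) → at (3,3), heading W
2. move(1) → at (2,3), heading W
3. move(1) → at (1,3), heading W
all 64 alternatives checked — unique.

move(1), move(1), move(1)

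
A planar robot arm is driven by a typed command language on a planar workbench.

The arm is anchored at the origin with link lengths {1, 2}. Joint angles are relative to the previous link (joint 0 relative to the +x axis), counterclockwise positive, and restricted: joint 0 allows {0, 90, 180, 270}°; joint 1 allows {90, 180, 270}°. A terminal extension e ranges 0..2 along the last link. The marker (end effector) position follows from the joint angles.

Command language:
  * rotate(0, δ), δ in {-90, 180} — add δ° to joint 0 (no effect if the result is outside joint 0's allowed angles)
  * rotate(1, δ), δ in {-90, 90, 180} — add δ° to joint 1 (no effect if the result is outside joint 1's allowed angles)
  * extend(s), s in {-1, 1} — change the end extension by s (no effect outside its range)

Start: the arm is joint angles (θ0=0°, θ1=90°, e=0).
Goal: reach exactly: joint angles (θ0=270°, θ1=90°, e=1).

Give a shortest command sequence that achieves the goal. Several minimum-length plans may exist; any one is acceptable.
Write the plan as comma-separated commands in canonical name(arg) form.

rotate(0, -90), extend(1)

initial: joint angles (θ0=0°, θ1=90°, e=0)
step 1 (rotate(0, -90)): joint angles (θ0=270°, θ1=90°, e=0)
step 2 (extend(1)): joint angles (θ0=270°, θ1=90°, e=1)
no 1-step plan works, so 2 is optimal.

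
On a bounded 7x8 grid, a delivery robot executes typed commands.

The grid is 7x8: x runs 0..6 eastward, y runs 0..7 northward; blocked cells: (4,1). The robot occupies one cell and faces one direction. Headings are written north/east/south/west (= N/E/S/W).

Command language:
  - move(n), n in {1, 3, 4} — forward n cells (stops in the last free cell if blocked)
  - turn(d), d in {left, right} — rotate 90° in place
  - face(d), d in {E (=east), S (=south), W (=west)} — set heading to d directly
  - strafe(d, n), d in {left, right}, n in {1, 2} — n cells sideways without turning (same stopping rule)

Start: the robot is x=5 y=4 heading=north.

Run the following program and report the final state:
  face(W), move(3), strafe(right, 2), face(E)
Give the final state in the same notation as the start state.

x=2 y=6 heading=east

from: x=5 y=4 heading=north
t=1 face(W) ⇒ x=5 y=4 heading=west
t=2 move(3) ⇒ x=2 y=4 heading=west
t=3 strafe(right, 2) ⇒ x=2 y=6 heading=west
t=4 face(E) ⇒ x=2 y=6 heading=east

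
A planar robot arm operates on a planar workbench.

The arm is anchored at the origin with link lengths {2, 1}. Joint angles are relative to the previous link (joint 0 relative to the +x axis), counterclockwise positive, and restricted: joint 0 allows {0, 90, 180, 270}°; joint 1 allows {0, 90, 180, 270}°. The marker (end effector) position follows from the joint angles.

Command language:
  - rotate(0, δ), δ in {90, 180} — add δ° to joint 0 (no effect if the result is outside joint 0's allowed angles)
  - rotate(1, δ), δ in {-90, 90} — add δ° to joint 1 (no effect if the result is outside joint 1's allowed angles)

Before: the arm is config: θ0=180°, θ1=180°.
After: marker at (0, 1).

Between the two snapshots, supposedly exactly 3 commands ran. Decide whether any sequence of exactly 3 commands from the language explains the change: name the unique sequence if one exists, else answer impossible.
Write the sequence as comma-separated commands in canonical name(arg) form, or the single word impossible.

begin: config: θ0=180°, θ1=180°
step 1 (rotate(0, 90)): config: θ0=270°, θ1=180°
step 2 (rotate(0, 90)): config: θ0=0°, θ1=180°
step 3 (rotate(0, 90)): config: θ0=90°, θ1=180°
uniquely the one of 64 3-step routes that fits.

rotate(0, 90), rotate(0, 90), rotate(0, 90)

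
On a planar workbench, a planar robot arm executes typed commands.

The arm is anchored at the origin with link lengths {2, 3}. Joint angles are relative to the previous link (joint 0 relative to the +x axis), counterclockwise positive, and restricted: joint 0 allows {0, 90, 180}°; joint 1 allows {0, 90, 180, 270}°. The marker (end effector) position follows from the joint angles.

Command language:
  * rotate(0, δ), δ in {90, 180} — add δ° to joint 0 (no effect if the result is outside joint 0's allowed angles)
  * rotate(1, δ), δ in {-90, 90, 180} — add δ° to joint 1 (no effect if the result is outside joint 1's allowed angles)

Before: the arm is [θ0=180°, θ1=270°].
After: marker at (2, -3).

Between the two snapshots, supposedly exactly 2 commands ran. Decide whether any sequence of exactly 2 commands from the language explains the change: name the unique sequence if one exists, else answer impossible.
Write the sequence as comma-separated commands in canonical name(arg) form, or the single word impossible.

key: order matters: swapping rotate(0, 90) and rotate(0, 180) lands elsewhere
start: [θ0=180°, θ1=270°]
step 1 (rotate(0, 90)): [θ0=180°, θ1=270°]
step 2 (rotate(0, 180)): [θ0=0°, θ1=270°]
uniquely the one of 25 2-step routes that fits.

rotate(0, 90), rotate(0, 180)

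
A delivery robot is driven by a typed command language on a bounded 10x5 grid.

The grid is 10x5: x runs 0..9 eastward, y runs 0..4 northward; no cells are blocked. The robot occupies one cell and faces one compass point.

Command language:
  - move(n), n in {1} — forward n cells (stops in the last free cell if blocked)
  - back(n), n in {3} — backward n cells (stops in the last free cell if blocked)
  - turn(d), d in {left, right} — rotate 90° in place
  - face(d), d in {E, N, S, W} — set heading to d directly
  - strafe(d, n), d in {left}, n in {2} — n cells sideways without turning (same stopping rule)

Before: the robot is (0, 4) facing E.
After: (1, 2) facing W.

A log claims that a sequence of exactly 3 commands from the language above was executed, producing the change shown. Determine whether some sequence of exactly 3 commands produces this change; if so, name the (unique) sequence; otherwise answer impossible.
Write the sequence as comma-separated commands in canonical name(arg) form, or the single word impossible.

move(1), face(W), strafe(left, 2)

key: running strafe(left, 2) before move(1) would end elsewhere — order is forced
from: (0, 4) facing E
1. move(1) → (1, 4) facing E
2. face(W) → (1, 4) facing W
3. strafe(left, 2) → (1, 2) facing W
uniquely the one of 729 3-step routes that fits.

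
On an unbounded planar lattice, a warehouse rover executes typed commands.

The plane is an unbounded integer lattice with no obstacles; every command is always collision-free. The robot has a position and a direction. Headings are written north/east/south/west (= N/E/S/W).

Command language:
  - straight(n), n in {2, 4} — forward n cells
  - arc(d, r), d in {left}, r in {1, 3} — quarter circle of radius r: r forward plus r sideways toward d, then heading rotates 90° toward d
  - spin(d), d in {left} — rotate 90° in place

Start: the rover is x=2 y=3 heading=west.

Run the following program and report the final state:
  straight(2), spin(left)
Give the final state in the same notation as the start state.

x=0 y=3 heading=south

begin: x=2 y=3 heading=west
[1] after straight(2): x=0 y=3 heading=west
[2] after spin(left): x=0 y=3 heading=south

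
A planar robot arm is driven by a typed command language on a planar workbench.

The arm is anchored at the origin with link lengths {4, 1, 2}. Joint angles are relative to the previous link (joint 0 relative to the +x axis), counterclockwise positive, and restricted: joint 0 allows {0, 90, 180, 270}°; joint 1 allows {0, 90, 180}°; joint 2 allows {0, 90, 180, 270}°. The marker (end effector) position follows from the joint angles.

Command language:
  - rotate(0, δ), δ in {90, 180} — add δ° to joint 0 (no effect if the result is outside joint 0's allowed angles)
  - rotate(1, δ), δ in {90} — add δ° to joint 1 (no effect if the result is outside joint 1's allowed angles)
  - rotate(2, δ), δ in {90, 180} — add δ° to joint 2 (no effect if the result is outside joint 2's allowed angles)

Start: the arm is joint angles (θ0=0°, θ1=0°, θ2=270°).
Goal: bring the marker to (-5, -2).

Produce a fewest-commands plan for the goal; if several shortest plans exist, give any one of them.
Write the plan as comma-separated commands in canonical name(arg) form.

start: joint angles (θ0=0°, θ1=0°, θ2=270°)
t=1 rotate(2, 180) ⇒ joint angles (θ0=0°, θ1=0°, θ2=90°)
t=2 rotate(0, 180) ⇒ joint angles (θ0=180°, θ1=0°, θ2=90°)
nothing shorter than 2 reaches the goal.

rotate(2, 180), rotate(0, 180)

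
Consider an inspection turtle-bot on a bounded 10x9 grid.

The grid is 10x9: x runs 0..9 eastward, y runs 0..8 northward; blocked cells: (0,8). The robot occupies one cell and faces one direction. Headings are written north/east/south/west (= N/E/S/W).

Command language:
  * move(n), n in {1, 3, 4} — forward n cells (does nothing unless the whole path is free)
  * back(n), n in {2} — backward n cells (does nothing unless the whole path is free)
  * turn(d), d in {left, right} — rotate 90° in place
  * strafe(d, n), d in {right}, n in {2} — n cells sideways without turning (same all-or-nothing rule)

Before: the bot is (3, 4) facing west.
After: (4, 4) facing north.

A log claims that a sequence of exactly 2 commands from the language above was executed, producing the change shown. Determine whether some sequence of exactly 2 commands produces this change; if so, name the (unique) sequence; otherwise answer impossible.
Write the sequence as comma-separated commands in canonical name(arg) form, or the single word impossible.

impossible

no 2-step route produces this change.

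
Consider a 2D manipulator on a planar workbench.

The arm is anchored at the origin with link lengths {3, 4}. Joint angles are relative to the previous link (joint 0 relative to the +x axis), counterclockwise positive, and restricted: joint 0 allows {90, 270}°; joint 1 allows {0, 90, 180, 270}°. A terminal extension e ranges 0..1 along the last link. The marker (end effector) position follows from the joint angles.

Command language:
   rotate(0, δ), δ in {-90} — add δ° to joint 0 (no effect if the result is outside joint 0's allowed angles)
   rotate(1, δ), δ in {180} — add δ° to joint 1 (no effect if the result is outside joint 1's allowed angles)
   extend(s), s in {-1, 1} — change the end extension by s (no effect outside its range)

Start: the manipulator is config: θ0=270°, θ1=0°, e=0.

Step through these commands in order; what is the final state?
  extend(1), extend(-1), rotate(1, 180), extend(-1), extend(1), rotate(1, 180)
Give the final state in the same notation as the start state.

start: config: θ0=270°, θ1=0°, e=0
t=1 extend(1) ⇒ config: θ0=270°, θ1=0°, e=1
t=2 extend(-1) ⇒ config: θ0=270°, θ1=0°, e=0
t=3 rotate(1, 180) ⇒ config: θ0=270°, θ1=180°, e=0
t=4 extend(-1) ⇒ config: θ0=270°, θ1=180°, e=0
t=5 extend(1) ⇒ config: θ0=270°, θ1=180°, e=1
t=6 rotate(1, 180) ⇒ config: θ0=270°, θ1=0°, e=1

config: θ0=270°, θ1=0°, e=1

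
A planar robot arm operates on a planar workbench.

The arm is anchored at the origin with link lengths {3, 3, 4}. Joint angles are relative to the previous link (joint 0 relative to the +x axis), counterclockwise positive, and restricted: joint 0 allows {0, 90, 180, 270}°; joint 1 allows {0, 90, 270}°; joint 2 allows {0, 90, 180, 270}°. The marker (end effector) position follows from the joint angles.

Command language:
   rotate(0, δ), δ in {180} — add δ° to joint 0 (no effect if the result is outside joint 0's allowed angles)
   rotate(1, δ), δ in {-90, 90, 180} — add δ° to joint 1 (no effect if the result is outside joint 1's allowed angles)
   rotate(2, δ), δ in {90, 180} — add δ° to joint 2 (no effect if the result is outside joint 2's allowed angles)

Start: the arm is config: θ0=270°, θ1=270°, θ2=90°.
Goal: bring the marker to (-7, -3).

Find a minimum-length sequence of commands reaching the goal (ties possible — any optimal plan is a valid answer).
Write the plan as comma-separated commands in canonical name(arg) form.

rotate(2, 180), rotate(2, 90)

from: config: θ0=270°, θ1=270°, θ2=90°
step 1 (rotate(2, 180)): config: θ0=270°, θ1=270°, θ2=270°
step 2 (rotate(2, 90)): config: θ0=270°, θ1=270°, θ2=0°
shorter routes all fall short; 2 is best.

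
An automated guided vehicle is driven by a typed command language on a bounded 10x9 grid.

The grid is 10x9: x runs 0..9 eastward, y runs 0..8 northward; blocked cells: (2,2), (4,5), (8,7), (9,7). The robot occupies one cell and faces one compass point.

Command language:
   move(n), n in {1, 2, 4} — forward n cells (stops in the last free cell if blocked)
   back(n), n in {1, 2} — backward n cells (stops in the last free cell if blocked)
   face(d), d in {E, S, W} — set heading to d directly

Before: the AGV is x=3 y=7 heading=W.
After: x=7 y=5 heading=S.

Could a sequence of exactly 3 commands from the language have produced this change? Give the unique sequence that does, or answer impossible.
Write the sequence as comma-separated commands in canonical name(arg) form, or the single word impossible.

impossible

every 3-command combo misses the target.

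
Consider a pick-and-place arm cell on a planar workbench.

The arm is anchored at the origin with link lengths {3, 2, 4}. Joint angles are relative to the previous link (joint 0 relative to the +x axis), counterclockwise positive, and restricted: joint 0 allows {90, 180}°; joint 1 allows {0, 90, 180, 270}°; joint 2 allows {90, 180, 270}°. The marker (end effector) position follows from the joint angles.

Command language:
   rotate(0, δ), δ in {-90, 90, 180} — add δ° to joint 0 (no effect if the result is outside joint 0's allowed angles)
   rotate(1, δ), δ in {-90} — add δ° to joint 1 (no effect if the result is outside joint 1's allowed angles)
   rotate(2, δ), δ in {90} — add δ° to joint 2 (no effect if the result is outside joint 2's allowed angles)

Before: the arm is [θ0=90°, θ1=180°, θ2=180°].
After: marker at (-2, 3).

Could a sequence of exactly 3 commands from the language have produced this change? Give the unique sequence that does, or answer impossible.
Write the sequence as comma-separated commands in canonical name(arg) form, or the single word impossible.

t0: [θ0=90°, θ1=180°, θ2=180°]
[1] after rotate(1, -90): [θ0=90°, θ1=90°, θ2=180°]
[2] after rotate(1, -90): [θ0=90°, θ1=0°, θ2=180°]
[3] after rotate(1, -90): [θ0=90°, θ1=270°, θ2=180°]
uniquely the one of 125 3-step routes that fits.

rotate(1, -90), rotate(1, -90), rotate(1, -90)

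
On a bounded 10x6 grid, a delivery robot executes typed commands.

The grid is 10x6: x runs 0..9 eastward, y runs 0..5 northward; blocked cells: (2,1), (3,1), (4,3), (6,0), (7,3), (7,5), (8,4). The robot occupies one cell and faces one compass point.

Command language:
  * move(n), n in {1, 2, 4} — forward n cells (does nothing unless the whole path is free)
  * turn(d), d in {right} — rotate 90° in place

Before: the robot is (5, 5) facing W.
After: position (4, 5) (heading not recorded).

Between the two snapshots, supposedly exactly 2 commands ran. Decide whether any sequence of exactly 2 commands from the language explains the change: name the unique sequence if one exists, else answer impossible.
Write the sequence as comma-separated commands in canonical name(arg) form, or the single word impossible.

move(1), turn(right)

key: order matters: swapping move(1) and turn(right) lands elsewhere
from: (5, 5) facing W
1. move(1) → (4, 5) facing W
2. turn(right) → (4, 5) facing N
no other 2-command option fits: unique.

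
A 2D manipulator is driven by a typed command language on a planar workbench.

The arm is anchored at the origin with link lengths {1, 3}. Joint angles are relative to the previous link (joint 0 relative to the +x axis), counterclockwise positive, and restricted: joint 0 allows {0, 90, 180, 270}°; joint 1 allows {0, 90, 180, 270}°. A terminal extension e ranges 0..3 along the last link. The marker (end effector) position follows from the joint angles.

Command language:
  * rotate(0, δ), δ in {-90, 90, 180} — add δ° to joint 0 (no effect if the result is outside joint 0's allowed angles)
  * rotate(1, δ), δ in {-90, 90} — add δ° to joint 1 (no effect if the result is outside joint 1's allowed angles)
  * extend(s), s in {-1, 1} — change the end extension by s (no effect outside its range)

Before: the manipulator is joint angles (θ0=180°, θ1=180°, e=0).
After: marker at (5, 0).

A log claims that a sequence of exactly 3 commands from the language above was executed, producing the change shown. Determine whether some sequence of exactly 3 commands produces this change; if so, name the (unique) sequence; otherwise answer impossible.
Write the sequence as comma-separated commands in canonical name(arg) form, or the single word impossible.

extend(1), extend(1), extend(1)

from: joint angles (θ0=180°, θ1=180°, e=0)
[1] after extend(1): joint angles (θ0=180°, θ1=180°, e=1)
[2] after extend(1): joint angles (θ0=180°, θ1=180°, e=2)
[3] after extend(1): joint angles (θ0=180°, θ1=180°, e=3)
no other 3-command option fits: unique.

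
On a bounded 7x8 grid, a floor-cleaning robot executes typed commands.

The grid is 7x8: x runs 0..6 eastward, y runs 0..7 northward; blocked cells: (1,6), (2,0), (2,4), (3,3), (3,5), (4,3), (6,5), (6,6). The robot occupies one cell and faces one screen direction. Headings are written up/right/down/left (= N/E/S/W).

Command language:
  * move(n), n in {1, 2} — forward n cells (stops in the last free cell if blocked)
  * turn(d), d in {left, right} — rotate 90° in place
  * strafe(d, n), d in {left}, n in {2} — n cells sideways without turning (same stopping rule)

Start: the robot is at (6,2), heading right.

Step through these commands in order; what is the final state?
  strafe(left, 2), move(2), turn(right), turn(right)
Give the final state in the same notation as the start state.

initial: at (6,2), heading right
1. strafe(left, 2) → at (6,4), heading right
2. move(2) → at (6,4), heading right
3. turn(right) → at (6,4), heading down
4. turn(right) → at (6,4), heading left

at (6,4), heading left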